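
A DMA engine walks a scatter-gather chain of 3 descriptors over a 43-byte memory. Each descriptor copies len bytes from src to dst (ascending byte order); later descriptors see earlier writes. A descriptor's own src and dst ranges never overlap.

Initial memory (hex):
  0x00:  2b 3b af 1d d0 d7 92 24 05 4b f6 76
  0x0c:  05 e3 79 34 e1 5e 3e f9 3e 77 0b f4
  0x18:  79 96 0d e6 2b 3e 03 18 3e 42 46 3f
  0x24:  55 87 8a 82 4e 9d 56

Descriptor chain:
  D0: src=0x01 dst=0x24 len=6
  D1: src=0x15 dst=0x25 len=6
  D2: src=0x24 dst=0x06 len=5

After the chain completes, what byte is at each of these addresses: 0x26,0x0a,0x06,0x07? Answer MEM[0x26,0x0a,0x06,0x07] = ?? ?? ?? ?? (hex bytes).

MEM[0x26,0x0a,0x06,0x07] = 0b 79 3b 77

D0: mem[0x24..0x29] <- [3b af 1d d0 d7 92]
D1: mem[0x25..0x2a] <- [77 0b f4 79 96 0d]
D2: mem[0x06..0x0a] <- [3b 77 0b f4 79]
query mem[0x26]=0x0b, mem[0x0a]=0x79, mem[0x06]=0x3b, mem[0x07]=0x77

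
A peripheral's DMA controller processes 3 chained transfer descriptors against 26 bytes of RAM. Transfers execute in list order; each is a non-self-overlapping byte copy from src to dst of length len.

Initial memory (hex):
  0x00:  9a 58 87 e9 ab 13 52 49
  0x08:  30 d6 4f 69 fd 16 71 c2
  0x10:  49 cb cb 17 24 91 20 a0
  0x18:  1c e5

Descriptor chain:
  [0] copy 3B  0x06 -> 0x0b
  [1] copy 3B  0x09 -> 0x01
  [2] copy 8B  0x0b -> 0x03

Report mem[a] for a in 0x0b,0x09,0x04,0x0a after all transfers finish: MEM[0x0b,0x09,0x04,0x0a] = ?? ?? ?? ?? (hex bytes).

  after D0: wrote 3B at 0x0b = 524930
  after D1: wrote 3B at 0x01 = d64f52
  after D2: wrote 8B at 0x03 = 52493071c249cbcb
query mem[0x0b]=0x52, mem[0x09]=0xcb, mem[0x04]=0x49, mem[0x0a]=0xcb

MEM[0x0b,0x09,0x04,0x0a] = 52 cb 49 cb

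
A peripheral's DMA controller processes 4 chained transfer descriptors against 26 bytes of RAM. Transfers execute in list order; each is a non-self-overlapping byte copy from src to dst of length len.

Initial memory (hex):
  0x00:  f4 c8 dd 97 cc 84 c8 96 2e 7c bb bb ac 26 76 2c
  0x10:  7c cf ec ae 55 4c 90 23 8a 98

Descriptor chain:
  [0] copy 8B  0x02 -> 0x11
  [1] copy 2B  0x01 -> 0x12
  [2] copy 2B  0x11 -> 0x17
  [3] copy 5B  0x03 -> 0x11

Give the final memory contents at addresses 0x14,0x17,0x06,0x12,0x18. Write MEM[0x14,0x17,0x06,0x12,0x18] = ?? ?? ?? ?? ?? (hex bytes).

MEM[0x14,0x17,0x06,0x12,0x18] = c8 dd c8 cc c8

[0] 0x02->0x11 len=8 : dd 97 cc 84 c8 96 2e 7c
[1] 0x01->0x12 len=2 : c8 dd
[2] 0x11->0x17 len=2 : dd c8
[3] 0x03->0x11 len=5 : 97 cc 84 c8 96
query mem[0x14]=0xc8, mem[0x17]=0xdd, mem[0x06]=0xc8, mem[0x12]=0xcc, mem[0x18]=0xc8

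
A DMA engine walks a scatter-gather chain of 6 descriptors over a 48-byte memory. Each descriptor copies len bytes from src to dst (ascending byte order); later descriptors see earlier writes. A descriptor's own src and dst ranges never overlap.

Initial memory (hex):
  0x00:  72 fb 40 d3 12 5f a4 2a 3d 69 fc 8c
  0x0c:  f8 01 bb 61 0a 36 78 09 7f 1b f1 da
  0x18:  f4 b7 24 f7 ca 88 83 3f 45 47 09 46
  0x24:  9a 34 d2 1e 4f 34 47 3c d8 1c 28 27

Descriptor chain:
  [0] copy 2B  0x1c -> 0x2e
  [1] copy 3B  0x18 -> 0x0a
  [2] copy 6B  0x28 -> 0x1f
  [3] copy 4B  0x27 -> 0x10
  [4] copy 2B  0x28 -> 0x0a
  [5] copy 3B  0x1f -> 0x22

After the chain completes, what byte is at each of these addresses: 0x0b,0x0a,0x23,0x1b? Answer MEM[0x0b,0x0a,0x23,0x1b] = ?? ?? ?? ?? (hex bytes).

MEM[0x0b,0x0a,0x23,0x1b] = 34 4f 34 f7

D0: mem[0x2e..0x2f] <- [ca 88]
D1: mem[0x0a..0x0c] <- [f4 b7 24]
D2: mem[0x1f..0x24] <- [4f 34 47 3c d8 1c]
D3: mem[0x10..0x13] <- [1e 4f 34 47]
D4: mem[0x0a..0x0b] <- [4f 34]
D5: mem[0x22..0x24] <- [4f 34 47]
query mem[0x0b]=0x34, mem[0x0a]=0x4f, mem[0x23]=0x34, mem[0x1b]=0xf7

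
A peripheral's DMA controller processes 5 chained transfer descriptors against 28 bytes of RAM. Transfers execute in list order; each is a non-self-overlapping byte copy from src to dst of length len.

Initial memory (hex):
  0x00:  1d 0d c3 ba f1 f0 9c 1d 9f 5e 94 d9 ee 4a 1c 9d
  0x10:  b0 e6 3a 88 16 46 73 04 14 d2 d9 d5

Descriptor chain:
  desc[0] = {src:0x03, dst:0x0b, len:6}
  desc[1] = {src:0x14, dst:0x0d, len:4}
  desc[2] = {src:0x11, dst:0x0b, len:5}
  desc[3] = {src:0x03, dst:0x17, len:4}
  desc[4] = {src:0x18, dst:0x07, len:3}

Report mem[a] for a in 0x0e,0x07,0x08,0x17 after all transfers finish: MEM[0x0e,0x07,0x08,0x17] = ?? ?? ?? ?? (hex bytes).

[0] 0x03->0x0b len=6 : ba f1 f0 9c 1d 9f
[1] 0x14->0x0d len=4 : 16 46 73 04
[2] 0x11->0x0b len=5 : e6 3a 88 16 46
[3] 0x03->0x17 len=4 : ba f1 f0 9c
[4] 0x18->0x07 len=3 : f1 f0 9c
query mem[0x0e]=0x16, mem[0x07]=0xf1, mem[0x08]=0xf0, mem[0x17]=0xba

MEM[0x0e,0x07,0x08,0x17] = 16 f1 f0 ba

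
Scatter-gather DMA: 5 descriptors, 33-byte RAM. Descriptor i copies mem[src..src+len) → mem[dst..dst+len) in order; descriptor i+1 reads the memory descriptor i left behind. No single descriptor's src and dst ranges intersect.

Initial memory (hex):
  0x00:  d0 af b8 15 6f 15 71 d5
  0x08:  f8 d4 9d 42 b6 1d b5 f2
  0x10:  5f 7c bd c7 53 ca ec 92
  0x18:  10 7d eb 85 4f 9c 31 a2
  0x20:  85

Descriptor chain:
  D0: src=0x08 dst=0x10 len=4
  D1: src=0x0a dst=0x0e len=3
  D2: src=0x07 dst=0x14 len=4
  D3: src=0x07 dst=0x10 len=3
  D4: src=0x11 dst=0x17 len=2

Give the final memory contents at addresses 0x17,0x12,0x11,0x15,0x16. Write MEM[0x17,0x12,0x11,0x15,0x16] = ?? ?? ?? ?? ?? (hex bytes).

MEM[0x17,0x12,0x11,0x15,0x16] = f8 d4 f8 f8 d4

  after D0: wrote 4B at 0x10 = f8d49d42
  after D1: wrote 3B at 0x0e = 9d42b6
  after D2: wrote 4B at 0x14 = d5f8d49d
  after D3: wrote 3B at 0x10 = d5f8d4
  after D4: wrote 2B at 0x17 = f8d4
query mem[0x17]=0xf8, mem[0x12]=0xd4, mem[0x11]=0xf8, mem[0x15]=0xf8, mem[0x16]=0xd4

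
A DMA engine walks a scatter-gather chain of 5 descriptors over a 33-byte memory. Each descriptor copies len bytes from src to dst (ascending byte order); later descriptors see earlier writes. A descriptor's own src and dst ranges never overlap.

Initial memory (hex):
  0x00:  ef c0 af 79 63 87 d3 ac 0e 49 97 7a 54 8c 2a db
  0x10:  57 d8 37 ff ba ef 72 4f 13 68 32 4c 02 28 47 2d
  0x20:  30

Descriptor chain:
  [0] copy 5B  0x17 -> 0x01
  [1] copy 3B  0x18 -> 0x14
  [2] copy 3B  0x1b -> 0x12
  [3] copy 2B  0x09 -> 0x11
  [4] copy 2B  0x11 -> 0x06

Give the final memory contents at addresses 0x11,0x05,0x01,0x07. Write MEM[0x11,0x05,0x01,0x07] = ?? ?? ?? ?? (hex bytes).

MEM[0x11,0x05,0x01,0x07] = 49 4c 4f 97

  after D0: wrote 5B at 0x01 = 4f1368324c
  after D1: wrote 3B at 0x14 = 136832
  after D2: wrote 3B at 0x12 = 4c0228
  after D3: wrote 2B at 0x11 = 4997
  after D4: wrote 2B at 0x06 = 4997
query mem[0x11]=0x49, mem[0x05]=0x4c, mem[0x01]=0x4f, mem[0x07]=0x97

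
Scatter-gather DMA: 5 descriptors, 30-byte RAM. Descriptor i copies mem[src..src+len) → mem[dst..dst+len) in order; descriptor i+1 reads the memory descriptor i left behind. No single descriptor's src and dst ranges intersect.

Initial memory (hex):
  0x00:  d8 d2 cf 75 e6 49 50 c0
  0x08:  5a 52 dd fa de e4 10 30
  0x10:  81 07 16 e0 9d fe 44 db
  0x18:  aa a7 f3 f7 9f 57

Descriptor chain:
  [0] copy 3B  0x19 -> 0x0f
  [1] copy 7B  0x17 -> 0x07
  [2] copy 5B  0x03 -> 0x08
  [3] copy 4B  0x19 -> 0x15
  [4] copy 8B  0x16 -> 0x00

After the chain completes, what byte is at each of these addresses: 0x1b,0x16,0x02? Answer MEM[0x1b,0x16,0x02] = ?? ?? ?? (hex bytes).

  after D0: wrote 3B at 0x0f = a7f3f7
  after D1: wrote 7B at 0x07 = dbaaa7f3f79f57
  after D2: wrote 5B at 0x08 = 75e64950db
  after D3: wrote 4B at 0x15 = a7f3f79f
  after D4: wrote 8B at 0x00 = f3f79fa7f3f79f57
query mem[0x1b]=0xf7, mem[0x16]=0xf3, mem[0x02]=0x9f

MEM[0x1b,0x16,0x02] = f7 f3 9f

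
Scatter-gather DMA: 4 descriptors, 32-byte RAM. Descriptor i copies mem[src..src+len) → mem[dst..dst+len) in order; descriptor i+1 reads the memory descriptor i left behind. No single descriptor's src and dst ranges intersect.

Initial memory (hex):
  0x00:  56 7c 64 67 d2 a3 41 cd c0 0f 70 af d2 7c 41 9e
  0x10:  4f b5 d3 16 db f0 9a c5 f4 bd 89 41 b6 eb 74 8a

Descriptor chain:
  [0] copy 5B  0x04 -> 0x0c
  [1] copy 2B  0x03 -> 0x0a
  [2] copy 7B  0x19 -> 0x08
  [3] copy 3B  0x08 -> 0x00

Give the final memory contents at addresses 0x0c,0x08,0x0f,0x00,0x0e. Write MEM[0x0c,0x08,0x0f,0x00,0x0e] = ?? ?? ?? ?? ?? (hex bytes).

D0: mem[0x0c..0x10] <- [d2 a3 41 cd c0]
D1: mem[0x0a..0x0b] <- [67 d2]
D2: mem[0x08..0x0e] <- [bd 89 41 b6 eb 74 8a]
D3: mem[0x00..0x02] <- [bd 89 41]
query mem[0x0c]=0xeb, mem[0x08]=0xbd, mem[0x0f]=0xcd, mem[0x00]=0xbd, mem[0x0e]=0x8a

MEM[0x0c,0x08,0x0f,0x00,0x0e] = eb bd cd bd 8a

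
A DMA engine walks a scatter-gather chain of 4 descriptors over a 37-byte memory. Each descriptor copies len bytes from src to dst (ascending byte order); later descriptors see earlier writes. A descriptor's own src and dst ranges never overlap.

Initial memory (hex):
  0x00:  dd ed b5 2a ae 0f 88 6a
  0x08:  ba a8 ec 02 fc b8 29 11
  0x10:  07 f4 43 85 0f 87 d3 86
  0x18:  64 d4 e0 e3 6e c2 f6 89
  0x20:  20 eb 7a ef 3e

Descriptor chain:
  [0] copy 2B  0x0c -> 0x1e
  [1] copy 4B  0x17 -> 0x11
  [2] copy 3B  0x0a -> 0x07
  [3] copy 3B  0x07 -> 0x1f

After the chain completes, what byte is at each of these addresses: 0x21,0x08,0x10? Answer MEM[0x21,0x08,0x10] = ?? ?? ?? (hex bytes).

  after D0: wrote 2B at 0x1e = fcb8
  after D1: wrote 4B at 0x11 = 8664d4e0
  after D2: wrote 3B at 0x07 = ec02fc
  after D3: wrote 3B at 0x1f = ec02fc
query mem[0x21]=0xfc, mem[0x08]=0x02, mem[0x10]=0x07

MEM[0x21,0x08,0x10] = fc 02 07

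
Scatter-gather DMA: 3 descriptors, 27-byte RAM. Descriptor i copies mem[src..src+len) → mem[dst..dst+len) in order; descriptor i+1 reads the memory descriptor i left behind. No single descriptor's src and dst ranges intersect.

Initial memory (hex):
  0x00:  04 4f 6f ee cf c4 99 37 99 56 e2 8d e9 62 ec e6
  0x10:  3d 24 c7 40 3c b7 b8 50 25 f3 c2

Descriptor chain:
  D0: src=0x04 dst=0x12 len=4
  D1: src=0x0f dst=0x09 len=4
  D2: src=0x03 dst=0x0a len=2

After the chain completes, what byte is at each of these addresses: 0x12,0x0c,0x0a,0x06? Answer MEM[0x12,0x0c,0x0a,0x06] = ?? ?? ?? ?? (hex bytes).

MEM[0x12,0x0c,0x0a,0x06] = cf cf ee 99

D0: mem[0x12..0x15] <- [cf c4 99 37]
D1: mem[0x09..0x0c] <- [e6 3d 24 cf]
D2: mem[0x0a..0x0b] <- [ee cf]
query mem[0x12]=0xcf, mem[0x0c]=0xcf, mem[0x0a]=0xee, mem[0x06]=0x99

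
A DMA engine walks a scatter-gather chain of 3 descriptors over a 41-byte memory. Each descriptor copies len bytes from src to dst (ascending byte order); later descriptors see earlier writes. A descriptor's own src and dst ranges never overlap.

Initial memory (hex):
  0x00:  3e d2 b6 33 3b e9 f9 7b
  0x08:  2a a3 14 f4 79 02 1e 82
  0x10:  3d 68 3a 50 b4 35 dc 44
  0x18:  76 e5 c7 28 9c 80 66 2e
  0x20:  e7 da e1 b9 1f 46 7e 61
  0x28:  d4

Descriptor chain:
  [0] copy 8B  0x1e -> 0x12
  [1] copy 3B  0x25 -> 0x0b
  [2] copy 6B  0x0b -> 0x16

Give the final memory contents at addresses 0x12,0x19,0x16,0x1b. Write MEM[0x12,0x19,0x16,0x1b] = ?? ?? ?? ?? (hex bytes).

MEM[0x12,0x19,0x16,0x1b] = 66 1e 46 3d

D0: mem[0x12..0x19] <- [66 2e e7 da e1 b9 1f 46]
D1: mem[0x0b..0x0d] <- [46 7e 61]
D2: mem[0x16..0x1b] <- [46 7e 61 1e 82 3d]
query mem[0x12]=0x66, mem[0x19]=0x1e, mem[0x16]=0x46, mem[0x1b]=0x3d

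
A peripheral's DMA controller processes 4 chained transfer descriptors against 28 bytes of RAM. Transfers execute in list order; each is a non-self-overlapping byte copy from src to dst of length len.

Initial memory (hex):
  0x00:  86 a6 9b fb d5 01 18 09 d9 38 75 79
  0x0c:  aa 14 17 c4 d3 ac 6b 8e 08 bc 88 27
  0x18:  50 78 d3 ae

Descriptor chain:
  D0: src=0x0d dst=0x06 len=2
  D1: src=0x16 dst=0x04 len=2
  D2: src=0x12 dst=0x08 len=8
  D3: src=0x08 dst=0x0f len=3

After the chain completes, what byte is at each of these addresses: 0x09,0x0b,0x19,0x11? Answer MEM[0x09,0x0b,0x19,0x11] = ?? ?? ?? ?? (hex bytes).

MEM[0x09,0x0b,0x19,0x11] = 8e bc 78 08

D0: mem[0x06..0x07] <- [14 17]
D1: mem[0x04..0x05] <- [88 27]
D2: mem[0x08..0x0f] <- [6b 8e 08 bc 88 27 50 78]
D3: mem[0x0f..0x11] <- [6b 8e 08]
query mem[0x09]=0x8e, mem[0x0b]=0xbc, mem[0x19]=0x78, mem[0x11]=0x08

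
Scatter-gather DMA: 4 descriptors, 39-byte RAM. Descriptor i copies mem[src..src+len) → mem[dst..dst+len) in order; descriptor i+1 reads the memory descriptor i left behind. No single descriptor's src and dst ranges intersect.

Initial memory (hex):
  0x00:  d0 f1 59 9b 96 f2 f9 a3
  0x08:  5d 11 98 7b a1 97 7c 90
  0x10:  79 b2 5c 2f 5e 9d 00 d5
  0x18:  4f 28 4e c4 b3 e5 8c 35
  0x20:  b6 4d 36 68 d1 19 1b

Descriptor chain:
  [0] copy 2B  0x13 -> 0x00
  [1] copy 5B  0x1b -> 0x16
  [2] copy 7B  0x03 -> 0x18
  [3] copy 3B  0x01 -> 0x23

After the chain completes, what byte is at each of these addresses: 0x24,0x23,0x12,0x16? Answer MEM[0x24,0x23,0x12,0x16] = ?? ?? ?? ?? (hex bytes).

MEM[0x24,0x23,0x12,0x16] = 59 5e 5c c4

[0] 0x13->0x00 len=2 : 2f 5e
[1] 0x1b->0x16 len=5 : c4 b3 e5 8c 35
[2] 0x03->0x18 len=7 : 9b 96 f2 f9 a3 5d 11
[3] 0x01->0x23 len=3 : 5e 59 9b
query mem[0x24]=0x59, mem[0x23]=0x5e, mem[0x12]=0x5c, mem[0x16]=0xc4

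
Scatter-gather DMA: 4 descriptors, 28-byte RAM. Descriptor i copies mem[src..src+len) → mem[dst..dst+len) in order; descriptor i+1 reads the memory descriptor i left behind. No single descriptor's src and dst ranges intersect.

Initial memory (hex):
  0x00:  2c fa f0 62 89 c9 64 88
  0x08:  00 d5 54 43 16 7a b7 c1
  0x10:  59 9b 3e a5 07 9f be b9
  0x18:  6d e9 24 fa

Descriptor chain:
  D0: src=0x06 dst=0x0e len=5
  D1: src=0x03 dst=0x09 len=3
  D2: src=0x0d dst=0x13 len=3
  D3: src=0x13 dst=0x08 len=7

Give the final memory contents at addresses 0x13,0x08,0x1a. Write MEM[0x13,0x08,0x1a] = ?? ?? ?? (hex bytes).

MEM[0x13,0x08,0x1a] = 7a 7a 24

[0] 0x06->0x0e len=5 : 64 88 00 d5 54
[1] 0x03->0x09 len=3 : 62 89 c9
[2] 0x0d->0x13 len=3 : 7a 64 88
[3] 0x13->0x08 len=7 : 7a 64 88 be b9 6d e9
query mem[0x13]=0x7a, mem[0x08]=0x7a, mem[0x1a]=0x24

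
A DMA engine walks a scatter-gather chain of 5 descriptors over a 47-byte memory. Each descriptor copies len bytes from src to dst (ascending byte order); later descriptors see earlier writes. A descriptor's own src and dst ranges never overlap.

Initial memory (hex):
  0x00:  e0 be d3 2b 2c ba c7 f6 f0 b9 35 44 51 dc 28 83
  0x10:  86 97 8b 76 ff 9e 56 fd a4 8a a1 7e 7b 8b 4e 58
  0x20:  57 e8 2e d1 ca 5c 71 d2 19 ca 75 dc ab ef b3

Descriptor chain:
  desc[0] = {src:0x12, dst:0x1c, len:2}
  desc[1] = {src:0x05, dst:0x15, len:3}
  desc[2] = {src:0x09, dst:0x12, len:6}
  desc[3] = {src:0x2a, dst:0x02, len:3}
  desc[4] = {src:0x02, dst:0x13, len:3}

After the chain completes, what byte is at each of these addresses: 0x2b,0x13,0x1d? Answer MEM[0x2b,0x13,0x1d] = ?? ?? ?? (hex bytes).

#0 dst[0x1c+2] := {0x8b,0x76}
#1 dst[0x15+3] := {0xba,0xc7,0xf6}
#2 dst[0x12+6] := {0xb9,0x35,0x44,0x51,0xdc,0x28}
#3 dst[0x02+3] := {0x75,0xdc,0xab}
#4 dst[0x13+3] := {0x75,0xdc,0xab}
query mem[0x2b]=0xdc, mem[0x13]=0x75, mem[0x1d]=0x76

MEM[0x2b,0x13,0x1d] = dc 75 76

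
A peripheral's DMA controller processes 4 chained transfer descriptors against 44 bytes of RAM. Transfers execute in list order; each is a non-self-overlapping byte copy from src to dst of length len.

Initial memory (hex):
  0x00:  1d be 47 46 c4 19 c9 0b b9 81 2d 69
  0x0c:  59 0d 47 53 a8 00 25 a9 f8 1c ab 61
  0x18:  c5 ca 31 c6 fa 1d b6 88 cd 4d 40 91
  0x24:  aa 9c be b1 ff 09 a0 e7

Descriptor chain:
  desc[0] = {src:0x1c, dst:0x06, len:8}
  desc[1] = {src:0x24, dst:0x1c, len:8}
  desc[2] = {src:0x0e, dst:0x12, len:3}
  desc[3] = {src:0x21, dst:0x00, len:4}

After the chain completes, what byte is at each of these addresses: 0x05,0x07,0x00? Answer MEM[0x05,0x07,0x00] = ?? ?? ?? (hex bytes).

MEM[0x05,0x07,0x00] = 19 1d 09

#0 dst[0x06+8] := {0xfa,0x1d,0xb6,0x88,0xcd,0x4d,0x40,0x91}
#1 dst[0x1c+8] := {0xaa,0x9c,0xbe,0xb1,0xff,0x09,0xa0,0xe7}
#2 dst[0x12+3] := {0x47,0x53,0xa8}
#3 dst[0x00+4] := {0x09,0xa0,0xe7,0xaa}
query mem[0x05]=0x19, mem[0x07]=0x1d, mem[0x00]=0x09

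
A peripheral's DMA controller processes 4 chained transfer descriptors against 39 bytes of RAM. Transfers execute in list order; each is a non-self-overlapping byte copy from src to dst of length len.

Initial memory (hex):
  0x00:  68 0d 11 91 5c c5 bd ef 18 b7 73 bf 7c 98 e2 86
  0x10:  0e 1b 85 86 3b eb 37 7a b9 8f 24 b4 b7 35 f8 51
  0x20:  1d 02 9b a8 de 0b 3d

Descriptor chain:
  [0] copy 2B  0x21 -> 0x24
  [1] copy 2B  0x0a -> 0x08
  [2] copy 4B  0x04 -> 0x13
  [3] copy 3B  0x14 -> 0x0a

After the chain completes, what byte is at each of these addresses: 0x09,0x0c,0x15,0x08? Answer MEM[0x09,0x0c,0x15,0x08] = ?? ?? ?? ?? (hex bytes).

#0 dst[0x24+2] := {0x02,0x9b}
#1 dst[0x08+2] := {0x73,0xbf}
#2 dst[0x13+4] := {0x5c,0xc5,0xbd,0xef}
#3 dst[0x0a+3] := {0xc5,0xbd,0xef}
query mem[0x09]=0xbf, mem[0x0c]=0xef, mem[0x15]=0xbd, mem[0x08]=0x73

MEM[0x09,0x0c,0x15,0x08] = bf ef bd 73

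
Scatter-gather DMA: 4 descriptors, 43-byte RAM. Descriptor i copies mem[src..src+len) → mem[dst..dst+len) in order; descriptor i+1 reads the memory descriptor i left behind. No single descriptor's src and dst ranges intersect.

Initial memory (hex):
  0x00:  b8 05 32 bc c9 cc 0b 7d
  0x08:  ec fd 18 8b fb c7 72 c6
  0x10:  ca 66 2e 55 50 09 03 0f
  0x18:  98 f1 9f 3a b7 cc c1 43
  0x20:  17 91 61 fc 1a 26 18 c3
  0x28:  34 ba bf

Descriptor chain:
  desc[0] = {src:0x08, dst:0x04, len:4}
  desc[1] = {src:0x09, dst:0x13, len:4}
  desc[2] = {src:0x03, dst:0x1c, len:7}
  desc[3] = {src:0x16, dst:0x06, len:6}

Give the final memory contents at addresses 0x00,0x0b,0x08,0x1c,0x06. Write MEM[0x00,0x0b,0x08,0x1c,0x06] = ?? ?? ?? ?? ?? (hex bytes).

#0 dst[0x04+4] := {0xec,0xfd,0x18,0x8b}
#1 dst[0x13+4] := {0xfd,0x18,0x8b,0xfb}
#2 dst[0x1c+7] := {0xbc,0xec,0xfd,0x18,0x8b,0xec,0xfd}
#3 dst[0x06+6] := {0xfb,0x0f,0x98,0xf1,0x9f,0x3a}
query mem[0x00]=0xb8, mem[0x0b]=0x3a, mem[0x08]=0x98, mem[0x1c]=0xbc, mem[0x06]=0xfb

MEM[0x00,0x0b,0x08,0x1c,0x06] = b8 3a 98 bc fb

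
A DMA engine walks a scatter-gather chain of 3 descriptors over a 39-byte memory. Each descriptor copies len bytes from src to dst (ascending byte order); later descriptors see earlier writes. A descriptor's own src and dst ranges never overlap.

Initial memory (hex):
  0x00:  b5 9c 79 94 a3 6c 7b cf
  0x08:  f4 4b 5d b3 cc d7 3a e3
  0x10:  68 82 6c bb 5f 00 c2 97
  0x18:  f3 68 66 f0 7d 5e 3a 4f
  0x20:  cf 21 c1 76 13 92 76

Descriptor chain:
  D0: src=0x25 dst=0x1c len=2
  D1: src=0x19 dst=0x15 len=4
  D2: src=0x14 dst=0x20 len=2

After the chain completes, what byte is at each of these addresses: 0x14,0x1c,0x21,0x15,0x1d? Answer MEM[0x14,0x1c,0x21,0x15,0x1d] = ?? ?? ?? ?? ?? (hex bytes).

#0 dst[0x1c+2] := {0x92,0x76}
#1 dst[0x15+4] := {0x68,0x66,0xf0,0x92}
#2 dst[0x20+2] := {0x5f,0x68}
query mem[0x14]=0x5f, mem[0x1c]=0x92, mem[0x21]=0x68, mem[0x15]=0x68, mem[0x1d]=0x76

MEM[0x14,0x1c,0x21,0x15,0x1d] = 5f 92 68 68 76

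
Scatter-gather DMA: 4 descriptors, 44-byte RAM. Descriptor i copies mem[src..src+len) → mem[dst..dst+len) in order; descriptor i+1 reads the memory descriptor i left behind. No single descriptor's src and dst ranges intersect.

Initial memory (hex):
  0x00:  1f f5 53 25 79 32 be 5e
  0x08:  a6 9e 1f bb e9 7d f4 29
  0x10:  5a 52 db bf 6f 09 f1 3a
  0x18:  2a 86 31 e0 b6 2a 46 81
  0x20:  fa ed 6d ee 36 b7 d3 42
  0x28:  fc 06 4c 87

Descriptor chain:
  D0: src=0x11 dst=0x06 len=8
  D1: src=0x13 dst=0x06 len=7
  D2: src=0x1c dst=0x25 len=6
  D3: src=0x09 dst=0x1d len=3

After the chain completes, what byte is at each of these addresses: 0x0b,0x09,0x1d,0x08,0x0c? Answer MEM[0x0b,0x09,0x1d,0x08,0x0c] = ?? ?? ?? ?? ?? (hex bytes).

#0 dst[0x06+8] := {0x52,0xdb,0xbf,0x6f,0x09,0xf1,0x3a,0x2a}
#1 dst[0x06+7] := {0xbf,0x6f,0x09,0xf1,0x3a,0x2a,0x86}
#2 dst[0x25+6] := {0xb6,0x2a,0x46,0x81,0xfa,0xed}
#3 dst[0x1d+3] := {0xf1,0x3a,0x2a}
query mem[0x0b]=0x2a, mem[0x09]=0xf1, mem[0x1d]=0xf1, mem[0x08]=0x09, mem[0x0c]=0x86

MEM[0x0b,0x09,0x1d,0x08,0x0c] = 2a f1 f1 09 86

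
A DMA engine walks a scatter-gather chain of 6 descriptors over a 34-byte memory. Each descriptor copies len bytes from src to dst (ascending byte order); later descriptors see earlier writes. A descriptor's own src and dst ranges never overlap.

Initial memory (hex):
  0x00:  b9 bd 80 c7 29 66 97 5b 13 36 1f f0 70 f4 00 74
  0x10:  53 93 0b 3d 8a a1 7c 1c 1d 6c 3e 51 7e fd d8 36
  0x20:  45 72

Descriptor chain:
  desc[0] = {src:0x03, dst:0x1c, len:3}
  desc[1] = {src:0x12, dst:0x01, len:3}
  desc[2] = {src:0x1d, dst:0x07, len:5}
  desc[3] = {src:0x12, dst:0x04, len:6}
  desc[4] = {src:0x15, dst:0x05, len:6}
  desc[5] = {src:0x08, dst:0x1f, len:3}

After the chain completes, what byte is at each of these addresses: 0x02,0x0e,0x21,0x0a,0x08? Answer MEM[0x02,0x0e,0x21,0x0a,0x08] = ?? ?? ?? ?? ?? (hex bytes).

D0: mem[0x1c..0x1e] <- [c7 29 66]
D1: mem[0x01..0x03] <- [0b 3d 8a]
D2: mem[0x07..0x0b] <- [29 66 36 45 72]
D3: mem[0x04..0x09] <- [0b 3d 8a a1 7c 1c]
D4: mem[0x05..0x0a] <- [a1 7c 1c 1d 6c 3e]
D5: mem[0x1f..0x21] <- [1d 6c 3e]
query mem[0x02]=0x3d, mem[0x0e]=0x00, mem[0x21]=0x3e, mem[0x0a]=0x3e, mem[0x08]=0x1d

MEM[0x02,0x0e,0x21,0x0a,0x08] = 3d 00 3e 3e 1d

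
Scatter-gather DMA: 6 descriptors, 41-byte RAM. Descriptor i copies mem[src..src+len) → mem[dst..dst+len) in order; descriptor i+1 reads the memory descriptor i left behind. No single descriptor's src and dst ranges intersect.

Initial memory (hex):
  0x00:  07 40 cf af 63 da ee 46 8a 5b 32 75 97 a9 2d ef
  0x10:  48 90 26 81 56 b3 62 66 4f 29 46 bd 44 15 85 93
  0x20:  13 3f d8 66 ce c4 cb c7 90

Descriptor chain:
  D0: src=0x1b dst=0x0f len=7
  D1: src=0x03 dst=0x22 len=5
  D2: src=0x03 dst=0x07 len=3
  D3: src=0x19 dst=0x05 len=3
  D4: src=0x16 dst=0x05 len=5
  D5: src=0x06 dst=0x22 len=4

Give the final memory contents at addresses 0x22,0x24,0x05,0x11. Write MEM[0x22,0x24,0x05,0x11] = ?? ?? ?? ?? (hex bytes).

MEM[0x22,0x24,0x05,0x11] = 66 29 62 15

D0: mem[0x0f..0x15] <- [bd 44 15 85 93 13 3f]
D1: mem[0x22..0x26] <- [af 63 da ee 46]
D2: mem[0x07..0x09] <- [af 63 da]
D3: mem[0x05..0x07] <- [29 46 bd]
D4: mem[0x05..0x09] <- [62 66 4f 29 46]
D5: mem[0x22..0x25] <- [66 4f 29 46]
query mem[0x22]=0x66, mem[0x24]=0x29, mem[0x05]=0x62, mem[0x11]=0x15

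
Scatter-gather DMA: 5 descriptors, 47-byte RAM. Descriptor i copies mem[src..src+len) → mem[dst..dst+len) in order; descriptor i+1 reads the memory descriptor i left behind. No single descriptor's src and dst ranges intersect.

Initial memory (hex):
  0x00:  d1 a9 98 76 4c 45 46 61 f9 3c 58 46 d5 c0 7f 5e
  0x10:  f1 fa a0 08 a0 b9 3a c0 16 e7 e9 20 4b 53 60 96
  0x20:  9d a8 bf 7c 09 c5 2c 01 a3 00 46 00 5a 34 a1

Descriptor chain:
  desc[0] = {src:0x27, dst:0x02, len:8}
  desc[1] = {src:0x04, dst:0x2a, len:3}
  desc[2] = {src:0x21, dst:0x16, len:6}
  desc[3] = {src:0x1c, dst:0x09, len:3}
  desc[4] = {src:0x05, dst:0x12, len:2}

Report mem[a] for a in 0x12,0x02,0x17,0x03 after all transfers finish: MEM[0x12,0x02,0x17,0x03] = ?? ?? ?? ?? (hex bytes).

D0: mem[0x02..0x09] <- [01 a3 00 46 00 5a 34 a1]
D1: mem[0x2a..0x2c] <- [00 46 00]
D2: mem[0x16..0x1b] <- [a8 bf 7c 09 c5 2c]
D3: mem[0x09..0x0b] <- [4b 53 60]
D4: mem[0x12..0x13] <- [46 00]
query mem[0x12]=0x46, mem[0x02]=0x01, mem[0x17]=0xbf, mem[0x03]=0xa3

MEM[0x12,0x02,0x17,0x03] = 46 01 bf a3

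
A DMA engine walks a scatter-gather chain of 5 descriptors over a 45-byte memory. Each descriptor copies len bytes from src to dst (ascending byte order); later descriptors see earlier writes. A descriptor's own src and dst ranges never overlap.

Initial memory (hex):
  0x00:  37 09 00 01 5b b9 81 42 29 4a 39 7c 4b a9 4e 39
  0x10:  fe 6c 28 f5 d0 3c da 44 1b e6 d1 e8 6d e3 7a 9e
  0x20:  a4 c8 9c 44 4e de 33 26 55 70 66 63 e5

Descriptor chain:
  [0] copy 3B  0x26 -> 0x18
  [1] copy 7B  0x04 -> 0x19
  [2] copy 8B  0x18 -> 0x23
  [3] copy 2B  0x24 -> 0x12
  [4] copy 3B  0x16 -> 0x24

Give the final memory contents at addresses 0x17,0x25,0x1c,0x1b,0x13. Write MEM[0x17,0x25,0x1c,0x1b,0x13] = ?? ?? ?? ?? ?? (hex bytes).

MEM[0x17,0x25,0x1c,0x1b,0x13] = 44 44 42 81 b9

[0] 0x26->0x18 len=3 : 33 26 55
[1] 0x04->0x19 len=7 : 5b b9 81 42 29 4a 39
[2] 0x18->0x23 len=8 : 33 5b b9 81 42 29 4a 39
[3] 0x24->0x12 len=2 : 5b b9
[4] 0x16->0x24 len=3 : da 44 33
query mem[0x17]=0x44, mem[0x25]=0x44, mem[0x1c]=0x42, mem[0x1b]=0x81, mem[0x13]=0xb9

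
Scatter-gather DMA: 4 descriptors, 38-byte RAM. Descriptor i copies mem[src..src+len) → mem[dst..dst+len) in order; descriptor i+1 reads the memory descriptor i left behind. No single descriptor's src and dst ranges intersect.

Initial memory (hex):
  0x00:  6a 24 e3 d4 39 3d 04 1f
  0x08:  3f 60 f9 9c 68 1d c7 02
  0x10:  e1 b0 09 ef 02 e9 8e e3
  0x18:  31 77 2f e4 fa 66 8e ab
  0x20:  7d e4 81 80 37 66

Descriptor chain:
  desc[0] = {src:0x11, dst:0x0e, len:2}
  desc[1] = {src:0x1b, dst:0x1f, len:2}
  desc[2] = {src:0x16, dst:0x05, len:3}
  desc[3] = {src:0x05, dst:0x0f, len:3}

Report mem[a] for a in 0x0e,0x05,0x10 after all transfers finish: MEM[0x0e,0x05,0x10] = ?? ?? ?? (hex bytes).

MEM[0x0e,0x05,0x10] = b0 8e e3

D0: mem[0x0e..0x0f] <- [b0 09]
D1: mem[0x1f..0x20] <- [e4 fa]
D2: mem[0x05..0x07] <- [8e e3 31]
D3: mem[0x0f..0x11] <- [8e e3 31]
query mem[0x0e]=0xb0, mem[0x05]=0x8e, mem[0x10]=0xe3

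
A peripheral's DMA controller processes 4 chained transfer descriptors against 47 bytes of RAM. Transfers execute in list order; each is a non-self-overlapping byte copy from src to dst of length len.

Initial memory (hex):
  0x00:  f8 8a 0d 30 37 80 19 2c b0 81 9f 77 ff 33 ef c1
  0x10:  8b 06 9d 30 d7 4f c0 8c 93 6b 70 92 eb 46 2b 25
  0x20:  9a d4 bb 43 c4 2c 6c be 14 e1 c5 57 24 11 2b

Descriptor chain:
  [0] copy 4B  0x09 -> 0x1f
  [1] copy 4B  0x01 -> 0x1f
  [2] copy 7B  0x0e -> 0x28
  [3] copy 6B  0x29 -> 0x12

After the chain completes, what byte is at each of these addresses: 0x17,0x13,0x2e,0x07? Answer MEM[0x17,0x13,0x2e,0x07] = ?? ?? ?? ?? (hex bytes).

MEM[0x17,0x13,0x2e,0x07] = d7 8b d7 2c

  after D0: wrote 4B at 0x1f = 819f77ff
  after D1: wrote 4B at 0x1f = 8a0d3037
  after D2: wrote 7B at 0x28 = efc18b069d30d7
  after D3: wrote 6B at 0x12 = c18b069d30d7
query mem[0x17]=0xd7, mem[0x13]=0x8b, mem[0x2e]=0xd7, mem[0x07]=0x2c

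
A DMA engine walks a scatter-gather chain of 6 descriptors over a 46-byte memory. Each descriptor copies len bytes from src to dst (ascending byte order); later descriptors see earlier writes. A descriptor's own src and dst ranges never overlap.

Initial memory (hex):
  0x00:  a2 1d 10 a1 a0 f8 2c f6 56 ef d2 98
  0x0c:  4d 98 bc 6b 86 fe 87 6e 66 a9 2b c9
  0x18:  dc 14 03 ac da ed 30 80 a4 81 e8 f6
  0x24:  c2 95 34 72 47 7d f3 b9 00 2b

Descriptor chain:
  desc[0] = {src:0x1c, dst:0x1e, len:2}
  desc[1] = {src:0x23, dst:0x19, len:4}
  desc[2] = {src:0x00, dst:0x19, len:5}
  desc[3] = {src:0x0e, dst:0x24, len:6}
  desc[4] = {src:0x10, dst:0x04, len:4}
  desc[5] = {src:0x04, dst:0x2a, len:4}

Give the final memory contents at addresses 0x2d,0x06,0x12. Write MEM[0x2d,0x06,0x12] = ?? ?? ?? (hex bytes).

MEM[0x2d,0x06,0x12] = 6e 87 87

D0: mem[0x1e..0x1f] <- [da ed]
D1: mem[0x19..0x1c] <- [f6 c2 95 34]
D2: mem[0x19..0x1d] <- [a2 1d 10 a1 a0]
D3: mem[0x24..0x29] <- [bc 6b 86 fe 87 6e]
D4: mem[0x04..0x07] <- [86 fe 87 6e]
D5: mem[0x2a..0x2d] <- [86 fe 87 6e]
query mem[0x2d]=0x6e, mem[0x06]=0x87, mem[0x12]=0x87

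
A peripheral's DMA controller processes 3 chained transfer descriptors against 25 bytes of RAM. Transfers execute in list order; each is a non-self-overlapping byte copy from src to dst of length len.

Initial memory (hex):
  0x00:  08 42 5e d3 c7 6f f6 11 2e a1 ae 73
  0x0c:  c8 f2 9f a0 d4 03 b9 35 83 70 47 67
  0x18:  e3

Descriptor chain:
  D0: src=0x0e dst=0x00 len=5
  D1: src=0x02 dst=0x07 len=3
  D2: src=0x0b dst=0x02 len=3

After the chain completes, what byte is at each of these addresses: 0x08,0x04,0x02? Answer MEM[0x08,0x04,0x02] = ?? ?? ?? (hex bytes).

MEM[0x08,0x04,0x02] = 03 f2 73

  after D0: wrote 5B at 0x00 = 9fa0d403b9
  after D1: wrote 3B at 0x07 = d403b9
  after D2: wrote 3B at 0x02 = 73c8f2
query mem[0x08]=0x03, mem[0x04]=0xf2, mem[0x02]=0x73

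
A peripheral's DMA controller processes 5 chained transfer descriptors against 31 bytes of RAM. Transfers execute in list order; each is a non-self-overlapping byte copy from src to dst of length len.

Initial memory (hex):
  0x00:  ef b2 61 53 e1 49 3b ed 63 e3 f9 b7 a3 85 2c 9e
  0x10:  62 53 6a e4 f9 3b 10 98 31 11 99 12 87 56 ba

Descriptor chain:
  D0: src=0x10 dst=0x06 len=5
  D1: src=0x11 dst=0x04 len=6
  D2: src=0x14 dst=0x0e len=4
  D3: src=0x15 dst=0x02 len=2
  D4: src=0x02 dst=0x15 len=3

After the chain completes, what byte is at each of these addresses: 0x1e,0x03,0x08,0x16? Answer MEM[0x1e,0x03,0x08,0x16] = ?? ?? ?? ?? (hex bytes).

  after D0: wrote 5B at 0x06 = 62536ae4f9
  after D1: wrote 6B at 0x04 = 536ae4f93b10
  after D2: wrote 4B at 0x0e = f93b1098
  after D3: wrote 2B at 0x02 = 3b10
  after D4: wrote 3B at 0x15 = 3b1053
query mem[0x1e]=0xba, mem[0x03]=0x10, mem[0x08]=0x3b, mem[0x16]=0x10

MEM[0x1e,0x03,0x08,0x16] = ba 10 3b 10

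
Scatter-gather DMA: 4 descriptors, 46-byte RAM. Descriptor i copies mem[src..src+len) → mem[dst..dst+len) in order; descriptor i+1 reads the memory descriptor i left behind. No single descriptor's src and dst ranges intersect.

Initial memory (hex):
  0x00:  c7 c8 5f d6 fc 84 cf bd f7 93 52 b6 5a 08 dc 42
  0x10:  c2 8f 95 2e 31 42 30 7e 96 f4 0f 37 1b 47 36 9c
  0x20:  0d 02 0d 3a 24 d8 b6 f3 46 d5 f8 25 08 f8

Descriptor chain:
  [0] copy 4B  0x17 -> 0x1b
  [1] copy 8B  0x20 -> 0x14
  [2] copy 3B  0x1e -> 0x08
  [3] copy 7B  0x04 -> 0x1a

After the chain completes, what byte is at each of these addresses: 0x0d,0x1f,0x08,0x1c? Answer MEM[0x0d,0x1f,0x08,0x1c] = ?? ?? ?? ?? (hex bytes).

#0 dst[0x1b+4] := {0x7e,0x96,0xf4,0x0f}
#1 dst[0x14+8] := {0x0d,0x02,0x0d,0x3a,0x24,0xd8,0xb6,0xf3}
#2 dst[0x08+3] := {0x0f,0x9c,0x0d}
#3 dst[0x1a+7] := {0xfc,0x84,0xcf,0xbd,0x0f,0x9c,0x0d}
query mem[0x0d]=0x08, mem[0x1f]=0x9c, mem[0x08]=0x0f, mem[0x1c]=0xcf

MEM[0x0d,0x1f,0x08,0x1c] = 08 9c 0f cf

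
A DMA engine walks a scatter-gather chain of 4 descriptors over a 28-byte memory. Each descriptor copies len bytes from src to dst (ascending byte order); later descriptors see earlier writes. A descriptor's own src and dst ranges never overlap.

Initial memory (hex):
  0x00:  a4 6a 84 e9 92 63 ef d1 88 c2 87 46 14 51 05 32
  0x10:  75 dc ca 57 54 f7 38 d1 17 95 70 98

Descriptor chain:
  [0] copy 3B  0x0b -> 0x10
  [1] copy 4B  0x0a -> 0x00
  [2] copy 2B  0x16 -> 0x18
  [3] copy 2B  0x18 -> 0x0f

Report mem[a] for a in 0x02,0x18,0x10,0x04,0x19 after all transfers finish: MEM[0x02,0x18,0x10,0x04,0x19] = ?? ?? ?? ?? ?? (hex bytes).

D0: mem[0x10..0x12] <- [46 14 51]
D1: mem[0x00..0x03] <- [87 46 14 51]
D2: mem[0x18..0x19] <- [38 d1]
D3: mem[0x0f..0x10] <- [38 d1]
query mem[0x02]=0x14, mem[0x18]=0x38, mem[0x10]=0xd1, mem[0x04]=0x92, mem[0x19]=0xd1

MEM[0x02,0x18,0x10,0x04,0x19] = 14 38 d1 92 d1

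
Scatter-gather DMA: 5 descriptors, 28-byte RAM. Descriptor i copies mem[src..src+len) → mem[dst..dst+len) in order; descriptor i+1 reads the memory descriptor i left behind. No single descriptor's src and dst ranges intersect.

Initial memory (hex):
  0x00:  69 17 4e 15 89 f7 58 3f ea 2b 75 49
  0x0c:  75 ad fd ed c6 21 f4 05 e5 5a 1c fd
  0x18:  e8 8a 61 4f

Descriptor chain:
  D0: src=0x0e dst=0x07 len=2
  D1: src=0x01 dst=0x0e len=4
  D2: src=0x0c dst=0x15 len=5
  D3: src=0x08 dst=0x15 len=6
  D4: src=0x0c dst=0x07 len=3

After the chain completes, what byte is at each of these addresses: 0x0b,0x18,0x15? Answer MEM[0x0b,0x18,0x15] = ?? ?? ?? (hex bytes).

MEM[0x0b,0x18,0x15] = 49 49 ed

  after D0: wrote 2B at 0x07 = fded
  after D1: wrote 4B at 0x0e = 174e1589
  after D2: wrote 5B at 0x15 = 75ad174e15
  after D3: wrote 6B at 0x15 = ed2b754975ad
  after D4: wrote 3B at 0x07 = 75ad17
query mem[0x0b]=0x49, mem[0x18]=0x49, mem[0x15]=0xed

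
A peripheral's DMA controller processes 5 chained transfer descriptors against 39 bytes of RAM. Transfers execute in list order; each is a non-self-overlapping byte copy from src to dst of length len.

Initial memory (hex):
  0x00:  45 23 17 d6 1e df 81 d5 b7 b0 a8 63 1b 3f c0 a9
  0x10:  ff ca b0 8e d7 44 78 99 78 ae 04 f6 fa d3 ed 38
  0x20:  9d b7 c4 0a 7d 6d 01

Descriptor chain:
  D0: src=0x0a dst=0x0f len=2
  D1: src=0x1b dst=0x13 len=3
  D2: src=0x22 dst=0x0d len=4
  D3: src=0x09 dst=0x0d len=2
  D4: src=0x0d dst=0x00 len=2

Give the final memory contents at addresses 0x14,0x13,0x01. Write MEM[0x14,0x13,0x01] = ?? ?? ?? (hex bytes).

MEM[0x14,0x13,0x01] = fa f6 a8

[0] 0x0a->0x0f len=2 : a8 63
[1] 0x1b->0x13 len=3 : f6 fa d3
[2] 0x22->0x0d len=4 : c4 0a 7d 6d
[3] 0x09->0x0d len=2 : b0 a8
[4] 0x0d->0x00 len=2 : b0 a8
query mem[0x14]=0xfa, mem[0x13]=0xf6, mem[0x01]=0xa8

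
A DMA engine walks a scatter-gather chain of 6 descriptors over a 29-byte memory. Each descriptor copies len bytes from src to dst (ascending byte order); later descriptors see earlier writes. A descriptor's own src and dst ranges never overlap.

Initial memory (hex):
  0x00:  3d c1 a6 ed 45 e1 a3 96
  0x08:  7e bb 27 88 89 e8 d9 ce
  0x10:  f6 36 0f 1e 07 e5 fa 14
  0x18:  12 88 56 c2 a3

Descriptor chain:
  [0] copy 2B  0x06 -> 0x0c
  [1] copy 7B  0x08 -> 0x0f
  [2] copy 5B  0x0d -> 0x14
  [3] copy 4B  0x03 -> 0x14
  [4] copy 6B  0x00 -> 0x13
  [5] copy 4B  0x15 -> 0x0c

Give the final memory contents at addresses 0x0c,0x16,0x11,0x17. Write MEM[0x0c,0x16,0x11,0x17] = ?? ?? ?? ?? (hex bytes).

MEM[0x0c,0x16,0x11,0x17] = a6 ed 27 45

  after D0: wrote 2B at 0x0c = a396
  after D1: wrote 7B at 0x0f = 7ebb2788a396d9
  after D2: wrote 5B at 0x14 = 96d97ebb27
  after D3: wrote 4B at 0x14 = ed45e1a3
  after D4: wrote 6B at 0x13 = 3dc1a6ed45e1
  after D5: wrote 4B at 0x0c = a6ed45e1
query mem[0x0c]=0xa6, mem[0x16]=0xed, mem[0x11]=0x27, mem[0x17]=0x45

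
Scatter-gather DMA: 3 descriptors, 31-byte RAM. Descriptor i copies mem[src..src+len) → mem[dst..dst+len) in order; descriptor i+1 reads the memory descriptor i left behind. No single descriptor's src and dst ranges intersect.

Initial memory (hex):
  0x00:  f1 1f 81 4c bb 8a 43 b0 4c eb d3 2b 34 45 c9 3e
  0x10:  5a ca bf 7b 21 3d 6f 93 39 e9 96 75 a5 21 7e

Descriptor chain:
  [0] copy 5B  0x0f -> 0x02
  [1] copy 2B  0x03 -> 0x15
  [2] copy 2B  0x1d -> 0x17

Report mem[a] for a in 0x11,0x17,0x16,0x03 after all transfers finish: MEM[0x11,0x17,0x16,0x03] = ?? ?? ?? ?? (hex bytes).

MEM[0x11,0x17,0x16,0x03] = ca 21 ca 5a

D0: mem[0x02..0x06] <- [3e 5a ca bf 7b]
D1: mem[0x15..0x16] <- [5a ca]
D2: mem[0x17..0x18] <- [21 7e]
query mem[0x11]=0xca, mem[0x17]=0x21, mem[0x16]=0xca, mem[0x03]=0x5a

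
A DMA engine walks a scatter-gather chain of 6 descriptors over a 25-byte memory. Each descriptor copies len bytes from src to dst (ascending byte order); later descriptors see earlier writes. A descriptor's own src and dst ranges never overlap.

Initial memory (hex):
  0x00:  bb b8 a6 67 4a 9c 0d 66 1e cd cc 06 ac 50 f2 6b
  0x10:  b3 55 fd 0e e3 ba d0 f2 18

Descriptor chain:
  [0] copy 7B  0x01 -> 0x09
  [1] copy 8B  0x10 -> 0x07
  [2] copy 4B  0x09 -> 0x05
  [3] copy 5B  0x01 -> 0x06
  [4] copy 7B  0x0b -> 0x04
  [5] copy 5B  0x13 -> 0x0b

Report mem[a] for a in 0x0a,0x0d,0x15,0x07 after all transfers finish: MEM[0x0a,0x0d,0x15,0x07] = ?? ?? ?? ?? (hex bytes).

D0: mem[0x09..0x0f] <- [b8 a6 67 4a 9c 0d 66]
D1: mem[0x07..0x0e] <- [b3 55 fd 0e e3 ba d0 f2]
D2: mem[0x05..0x08] <- [fd 0e e3 ba]
D3: mem[0x06..0x0a] <- [b8 a6 67 4a fd]
D4: mem[0x04..0x0a] <- [e3 ba d0 f2 66 b3 55]
D5: mem[0x0b..0x0f] <- [0e e3 ba d0 f2]
query mem[0x0a]=0x55, mem[0x0d]=0xba, mem[0x15]=0xba, mem[0x07]=0xf2

MEM[0x0a,0x0d,0x15,0x07] = 55 ba ba f2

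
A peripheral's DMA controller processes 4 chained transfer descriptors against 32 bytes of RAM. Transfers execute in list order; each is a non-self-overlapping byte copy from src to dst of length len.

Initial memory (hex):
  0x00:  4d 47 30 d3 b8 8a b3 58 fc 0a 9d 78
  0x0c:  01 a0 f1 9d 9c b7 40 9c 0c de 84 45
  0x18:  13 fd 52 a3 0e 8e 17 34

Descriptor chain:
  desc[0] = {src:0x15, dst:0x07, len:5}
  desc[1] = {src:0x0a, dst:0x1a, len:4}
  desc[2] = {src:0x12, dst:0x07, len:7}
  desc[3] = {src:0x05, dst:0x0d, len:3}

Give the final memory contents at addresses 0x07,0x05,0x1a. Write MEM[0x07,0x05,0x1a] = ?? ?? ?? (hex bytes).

D0: mem[0x07..0x0b] <- [de 84 45 13 fd]
D1: mem[0x1a..0x1d] <- [13 fd 01 a0]
D2: mem[0x07..0x0d] <- [40 9c 0c de 84 45 13]
D3: mem[0x0d..0x0f] <- [8a b3 40]
query mem[0x07]=0x40, mem[0x05]=0x8a, mem[0x1a]=0x13

MEM[0x07,0x05,0x1a] = 40 8a 13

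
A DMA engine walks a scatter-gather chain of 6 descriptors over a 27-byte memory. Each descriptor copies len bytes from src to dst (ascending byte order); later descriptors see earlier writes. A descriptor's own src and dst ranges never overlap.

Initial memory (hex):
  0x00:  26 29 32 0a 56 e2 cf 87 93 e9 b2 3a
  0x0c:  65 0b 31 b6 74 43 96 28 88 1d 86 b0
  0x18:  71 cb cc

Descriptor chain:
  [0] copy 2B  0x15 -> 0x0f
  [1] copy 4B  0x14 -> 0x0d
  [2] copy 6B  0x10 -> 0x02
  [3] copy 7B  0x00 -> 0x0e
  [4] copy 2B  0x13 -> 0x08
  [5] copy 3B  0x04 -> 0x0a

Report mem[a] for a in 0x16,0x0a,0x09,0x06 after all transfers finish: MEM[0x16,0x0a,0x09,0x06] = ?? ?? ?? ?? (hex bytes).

MEM[0x16,0x0a,0x09,0x06] = 86 96 88 88

[0] 0x15->0x0f len=2 : 1d 86
[1] 0x14->0x0d len=4 : 88 1d 86 b0
[2] 0x10->0x02 len=6 : b0 43 96 28 88 1d
[3] 0x00->0x0e len=7 : 26 29 b0 43 96 28 88
[4] 0x13->0x08 len=2 : 28 88
[5] 0x04->0x0a len=3 : 96 28 88
query mem[0x16]=0x86, mem[0x0a]=0x96, mem[0x09]=0x88, mem[0x06]=0x88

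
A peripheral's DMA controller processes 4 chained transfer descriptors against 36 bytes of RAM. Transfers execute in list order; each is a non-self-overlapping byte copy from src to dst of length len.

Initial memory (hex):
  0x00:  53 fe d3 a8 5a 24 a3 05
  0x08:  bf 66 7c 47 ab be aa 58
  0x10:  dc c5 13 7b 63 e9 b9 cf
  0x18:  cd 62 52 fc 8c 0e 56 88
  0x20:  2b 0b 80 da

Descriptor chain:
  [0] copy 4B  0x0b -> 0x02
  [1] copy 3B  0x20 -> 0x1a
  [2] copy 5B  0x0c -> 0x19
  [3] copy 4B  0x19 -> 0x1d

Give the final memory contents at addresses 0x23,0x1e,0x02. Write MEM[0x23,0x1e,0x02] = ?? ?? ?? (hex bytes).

  after D0: wrote 4B at 0x02 = 47abbeaa
  after D1: wrote 3B at 0x1a = 2b0b80
  after D2: wrote 5B at 0x19 = abbeaa58dc
  after D3: wrote 4B at 0x1d = abbeaa58
query mem[0x23]=0xda, mem[0x1e]=0xbe, mem[0x02]=0x47

MEM[0x23,0x1e,0x02] = da be 47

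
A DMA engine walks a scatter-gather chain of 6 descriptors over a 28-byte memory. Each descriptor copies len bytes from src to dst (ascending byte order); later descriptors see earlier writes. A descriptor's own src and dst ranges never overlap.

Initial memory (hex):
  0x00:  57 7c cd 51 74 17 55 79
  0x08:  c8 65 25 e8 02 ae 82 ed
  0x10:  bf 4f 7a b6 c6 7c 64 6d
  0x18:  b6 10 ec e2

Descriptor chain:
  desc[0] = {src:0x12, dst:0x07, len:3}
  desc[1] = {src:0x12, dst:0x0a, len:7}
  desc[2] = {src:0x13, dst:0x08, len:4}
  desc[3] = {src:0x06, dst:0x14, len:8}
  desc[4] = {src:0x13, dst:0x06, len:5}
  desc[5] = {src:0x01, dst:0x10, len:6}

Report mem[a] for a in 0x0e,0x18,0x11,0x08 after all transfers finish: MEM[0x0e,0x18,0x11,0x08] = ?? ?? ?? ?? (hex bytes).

MEM[0x0e,0x18,0x11,0x08] = 64 7c cd 7a

[0] 0x12->0x07 len=3 : 7a b6 c6
[1] 0x12->0x0a len=7 : 7a b6 c6 7c 64 6d b6
[2] 0x13->0x08 len=4 : b6 c6 7c 64
[3] 0x06->0x14 len=8 : 55 7a b6 c6 7c 64 c6 7c
[4] 0x13->0x06 len=5 : b6 55 7a b6 c6
[5] 0x01->0x10 len=6 : 7c cd 51 74 17 b6
query mem[0x0e]=0x64, mem[0x18]=0x7c, mem[0x11]=0xcd, mem[0x08]=0x7a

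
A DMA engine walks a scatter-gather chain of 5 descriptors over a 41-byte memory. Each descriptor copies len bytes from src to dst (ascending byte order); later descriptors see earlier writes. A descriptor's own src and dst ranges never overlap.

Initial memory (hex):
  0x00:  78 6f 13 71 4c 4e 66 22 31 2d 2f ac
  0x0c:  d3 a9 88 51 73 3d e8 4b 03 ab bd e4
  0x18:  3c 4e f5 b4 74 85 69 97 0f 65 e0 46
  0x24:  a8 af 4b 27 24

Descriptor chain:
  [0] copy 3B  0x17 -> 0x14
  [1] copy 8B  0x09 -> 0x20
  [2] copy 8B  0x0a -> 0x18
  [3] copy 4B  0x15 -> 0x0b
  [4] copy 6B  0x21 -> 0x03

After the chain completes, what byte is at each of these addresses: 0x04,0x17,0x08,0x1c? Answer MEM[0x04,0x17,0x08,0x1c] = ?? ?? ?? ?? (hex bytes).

[0] 0x17->0x14 len=3 : e4 3c 4e
[1] 0x09->0x20 len=8 : 2d 2f ac d3 a9 88 51 73
[2] 0x0a->0x18 len=8 : 2f ac d3 a9 88 51 73 3d
[3] 0x15->0x0b len=4 : 3c 4e e4 2f
[4] 0x21->0x03 len=6 : 2f ac d3 a9 88 51
query mem[0x04]=0xac, mem[0x17]=0xe4, mem[0x08]=0x51, mem[0x1c]=0x88

MEM[0x04,0x17,0x08,0x1c] = ac e4 51 88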